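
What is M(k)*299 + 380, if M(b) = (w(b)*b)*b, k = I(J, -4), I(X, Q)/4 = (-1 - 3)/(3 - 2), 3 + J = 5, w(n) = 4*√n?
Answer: 380 + 1224704*I ≈ 380.0 + 1.2247e+6*I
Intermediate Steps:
J = 2 (J = -3 + 5 = 2)
I(X, Q) = -16 (I(X, Q) = 4*((-1 - 3)/(3 - 2)) = 4*(-4/1) = 4*(-4*1) = 4*(-4) = -16)
k = -16
M(b) = 4*b^(5/2) (M(b) = ((4*√b)*b)*b = (4*b^(3/2))*b = 4*b^(5/2))
M(k)*299 + 380 = (4*(-16)^(5/2))*299 + 380 = (4*(1024*I))*299 + 380 = (4096*I)*299 + 380 = 1224704*I + 380 = 380 + 1224704*I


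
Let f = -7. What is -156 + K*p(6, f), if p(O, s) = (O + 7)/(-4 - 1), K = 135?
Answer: -507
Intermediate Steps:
p(O, s) = -7/5 - O/5 (p(O, s) = (7 + O)/(-5) = (7 + O)*(-1/5) = -7/5 - O/5)
-156 + K*p(6, f) = -156 + 135*(-7/5 - 1/5*6) = -156 + 135*(-7/5 - 6/5) = -156 + 135*(-13/5) = -156 - 351 = -507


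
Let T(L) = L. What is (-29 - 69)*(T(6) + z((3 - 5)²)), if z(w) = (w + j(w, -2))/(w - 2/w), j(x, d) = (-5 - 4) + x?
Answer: -560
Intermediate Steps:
j(x, d) = -9 + x
z(w) = (-9 + 2*w)/(w - 2/w) (z(w) = (w + (-9 + w))/(w - 2/w) = (-9 + 2*w)/(w - 2/w))
(-29 - 69)*(T(6) + z((3 - 5)²)) = (-29 - 69)*(6 + (3 - 5)²*(-9 + 2*(3 - 5)²)/(-2 + ((3 - 5)²)²)) = -98*(6 + (-2)²*(-9 + 2*(-2)²)/(-2 + ((-2)²)²)) = -98*(6 + 4*(-9 + 2*4)/(-2 + 4²)) = -98*(6 + 4*(-9 + 8)/(-2 + 16)) = -98*(6 + 4*(-1)/14) = -98*(6 + 4*(1/14)*(-1)) = -98*(6 - 2/7) = -98*40/7 = -560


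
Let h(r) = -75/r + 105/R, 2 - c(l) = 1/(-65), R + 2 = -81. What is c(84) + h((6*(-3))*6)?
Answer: 280603/194220 ≈ 1.4448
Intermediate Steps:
R = -83 (R = -2 - 81 = -83)
c(l) = 131/65 (c(l) = 2 - 1/(-65) = 2 - 1*(-1/65) = 2 + 1/65 = 131/65)
h(r) = -105/83 - 75/r (h(r) = -75/r + 105/(-83) = -75/r + 105*(-1/83) = -75/r - 105/83 = -105/83 - 75/r)
c(84) + h((6*(-3))*6) = 131/65 + (-105/83 - 75/((6*(-3))*6)) = 131/65 + (-105/83 - 75/((-18*6))) = 131/65 + (-105/83 - 75/(-108)) = 131/65 + (-105/83 - 75*(-1/108)) = 131/65 + (-105/83 + 25/36) = 131/65 - 1705/2988 = 280603/194220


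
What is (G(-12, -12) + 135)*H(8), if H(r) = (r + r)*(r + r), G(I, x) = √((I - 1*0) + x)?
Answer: 34560 + 512*I*√6 ≈ 34560.0 + 1254.1*I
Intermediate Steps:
G(I, x) = √(I + x) (G(I, x) = √((I + 0) + x) = √(I + x))
H(r) = 4*r² (H(r) = (2*r)*(2*r) = 4*r²)
(G(-12, -12) + 135)*H(8) = (√(-12 - 12) + 135)*(4*8²) = (√(-24) + 135)*(4*64) = (2*I*√6 + 135)*256 = (135 + 2*I*√6)*256 = 34560 + 512*I*√6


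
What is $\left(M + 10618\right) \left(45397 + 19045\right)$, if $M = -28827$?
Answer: $-1173424378$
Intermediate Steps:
$\left(M + 10618\right) \left(45397 + 19045\right) = \left(-28827 + 10618\right) \left(45397 + 19045\right) = \left(-18209\right) 64442 = -1173424378$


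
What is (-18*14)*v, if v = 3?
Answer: -756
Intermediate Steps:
(-18*14)*v = -18*14*3 = -252*3 = -756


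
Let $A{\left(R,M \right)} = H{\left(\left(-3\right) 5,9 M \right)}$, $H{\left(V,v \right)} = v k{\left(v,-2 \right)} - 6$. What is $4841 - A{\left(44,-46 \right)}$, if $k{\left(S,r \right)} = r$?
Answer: $4019$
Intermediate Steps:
$H{\left(V,v \right)} = -6 - 2 v$ ($H{\left(V,v \right)} = v \left(-2\right) - 6 = - 2 v - 6 = -6 - 2 v$)
$A{\left(R,M \right)} = -6 - 18 M$ ($A{\left(R,M \right)} = -6 - 2 \cdot 9 M = -6 - 18 M$)
$4841 - A{\left(44,-46 \right)} = 4841 - \left(-6 - -828\right) = 4841 - \left(-6 + 828\right) = 4841 - 822 = 4019$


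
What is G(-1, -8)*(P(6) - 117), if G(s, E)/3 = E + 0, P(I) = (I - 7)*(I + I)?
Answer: 3096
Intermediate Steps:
P(I) = 2*I*(-7 + I) (P(I) = (-7 + I)*(2*I) = 2*I*(-7 + I))
G(s, E) = 3*E (G(s, E) = 3*(E + 0) = 3*E)
G(-1, -8)*(P(6) - 117) = (3*(-8))*(2*6*(-7 + 6) - 117) = -24*(2*6*(-1) - 117) = -24*(-12 - 117) = -24*(-129) = 3096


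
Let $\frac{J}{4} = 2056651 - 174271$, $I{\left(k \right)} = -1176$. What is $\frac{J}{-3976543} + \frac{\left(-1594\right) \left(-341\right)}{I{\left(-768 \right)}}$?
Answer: $- \frac{1085160284671}{2338207284} \approx -464.1$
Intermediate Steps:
$J = 7529520$ ($J = 4 \left(2056651 - 174271\right) = 4 \cdot 1882380 = 7529520$)
$\frac{J}{-3976543} + \frac{\left(-1594\right) \left(-341\right)}{I{\left(-768 \right)}} = \frac{7529520}{-3976543} + \frac{\left(-1594\right) \left(-341\right)}{-1176} = 7529520 \left(- \frac{1}{3976543}\right) + 543554 \left(- \frac{1}{1176}\right) = - \frac{7529520}{3976543} - \frac{271777}{588} = - \frac{1085160284671}{2338207284}$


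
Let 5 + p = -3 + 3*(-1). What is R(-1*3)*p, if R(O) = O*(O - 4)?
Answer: -231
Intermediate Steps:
p = -11 (p = -5 + (-3 + 3*(-1)) = -5 + (-3 - 3) = -5 - 6 = -11)
R(O) = O*(-4 + O)
R(-1*3)*p = ((-1*3)*(-4 - 1*3))*(-11) = -3*(-4 - 3)*(-11) = -3*(-7)*(-11) = 21*(-11) = -231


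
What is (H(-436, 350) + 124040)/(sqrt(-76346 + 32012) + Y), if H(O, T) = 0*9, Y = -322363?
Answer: -39985906520/103917948103 - 372120*I*sqrt(4926)/103917948103 ≈ -0.38478 - 0.00025133*I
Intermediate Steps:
H(O, T) = 0
(H(-436, 350) + 124040)/(sqrt(-76346 + 32012) + Y) = (0 + 124040)/(sqrt(-76346 + 32012) - 322363) = 124040/(sqrt(-44334) - 322363) = 124040/(3*I*sqrt(4926) - 322363) = 124040/(-322363 + 3*I*sqrt(4926))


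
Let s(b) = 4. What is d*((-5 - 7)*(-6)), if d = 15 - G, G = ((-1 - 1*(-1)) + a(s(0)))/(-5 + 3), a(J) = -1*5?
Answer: 900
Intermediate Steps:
a(J) = -5
G = 5/2 (G = ((-1 - 1*(-1)) - 5)/(-5 + 3) = ((-1 + 1) - 5)/(-2) = (0 - 5)*(-½) = -5*(-½) = 5/2 ≈ 2.5000)
d = 25/2 (d = 15 - 1*5/2 = 15 - 5/2 = 25/2 ≈ 12.500)
d*((-5 - 7)*(-6)) = 25*((-5 - 7)*(-6))/2 = 25*(-12*(-6))/2 = (25/2)*72 = 900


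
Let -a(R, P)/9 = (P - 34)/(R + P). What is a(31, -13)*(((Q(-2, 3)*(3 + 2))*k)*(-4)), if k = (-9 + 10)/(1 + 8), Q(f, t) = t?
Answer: -470/3 ≈ -156.67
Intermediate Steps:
a(R, P) = -9*(-34 + P)/(P + R) (a(R, P) = -9*(P - 34)/(R + P) = -9*(-34 + P)/(P + R))
k = 1/9 ≈ 0.11111
a(31, -13)*(((Q(-2, 3)*(3 + 2))*k)*(-4)) = (9*(34 - 1*(-13))/(-13 + 31))*(((3*(3 + 2))*(1/9))*(-4)) = (9*(34 + 13)/18)*(((3*5)*(1/9))*(-4)) = (9*(1/18)*47)*((15*(1/9))*(-4)) = 47*((5/3)*(-4))/2 = (47/2)*(-20/3) = -470/3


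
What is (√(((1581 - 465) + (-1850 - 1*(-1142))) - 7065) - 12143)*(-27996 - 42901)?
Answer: 860902271 - 70897*I*√6657 ≈ 8.609e+8 - 5.7845e+6*I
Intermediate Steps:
(√(((1581 - 465) + (-1850 - 1*(-1142))) - 7065) - 12143)*(-27996 - 42901) = (√((1116 + (-1850 + 1142)) - 7065) - 12143)*(-70897) = (√((1116 - 708) - 7065) - 12143)*(-70897) = (√(408 - 7065) - 12143)*(-70897) = (√(-6657) - 12143)*(-70897) = (I*√6657 - 12143)*(-70897) = (-12143 + I*√6657)*(-70897) = 860902271 - 70897*I*√6657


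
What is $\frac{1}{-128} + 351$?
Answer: $\frac{44927}{128} \approx 350.99$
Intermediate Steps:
$\frac{1}{-128} + 351 = - \frac{1}{128} + 351 = \frac{44927}{128}$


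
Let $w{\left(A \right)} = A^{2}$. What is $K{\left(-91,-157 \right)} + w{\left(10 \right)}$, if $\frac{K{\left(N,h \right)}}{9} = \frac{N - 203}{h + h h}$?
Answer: $\frac{407759}{4082} \approx 99.892$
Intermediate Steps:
$K{\left(N,h \right)} = \frac{9 \left(-203 + N\right)}{h + h^{2}}$ ($K{\left(N,h \right)} = 9 \frac{N - 203}{h + h h} = 9 \frac{-203 + N}{h + h^{2}} = \frac{9 \left(-203 + N\right)}{h + h^{2}}$)
$K{\left(-91,-157 \right)} + w{\left(10 \right)} = \frac{9 \left(-203 - 91\right)}{\left(-157\right) \left(1 - 157\right)} + 10^{2} = 9 \left(- \frac{1}{157}\right) \frac{1}{-156} \left(-294\right) + 100 = 9 \left(- \frac{1}{157}\right) \left(- \frac{1}{156}\right) \left(-294\right) + 100 = - \frac{441}{4082} + 100 = \frac{407759}{4082}$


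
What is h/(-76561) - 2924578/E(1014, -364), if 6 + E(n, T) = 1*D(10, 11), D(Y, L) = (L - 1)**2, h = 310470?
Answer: -111968900219/3598367 ≈ -31117.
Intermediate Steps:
D(Y, L) = (-1 + L)**2
E(n, T) = 94 (E(n, T) = -6 + 1*(-1 + 11)**2 = -6 + 1*10**2 = -6 + 1*100 = -6 + 100 = 94)
h/(-76561) - 2924578/E(1014, -364) = 310470/(-76561) - 2924578/94 = 310470*(-1/76561) - 2924578*1/94 = -310470/76561 - 1462289/47 = -111968900219/3598367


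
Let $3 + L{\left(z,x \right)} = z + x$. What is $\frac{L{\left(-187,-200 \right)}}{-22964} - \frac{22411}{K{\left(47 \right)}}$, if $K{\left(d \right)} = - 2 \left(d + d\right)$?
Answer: $\frac{128679881}{1079308} \approx 119.22$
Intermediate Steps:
$L{\left(z,x \right)} = -3 + x + z$ ($L{\left(z,x \right)} = -3 + \left(z + x\right) = -3 + \left(x + z\right) = -3 + x + z$)
$K{\left(d \right)} = - 4 d$ ($K{\left(d \right)} = - 2 \cdot 2 d = - 4 d$)
$\frac{L{\left(-187,-200 \right)}}{-22964} - \frac{22411}{K{\left(47 \right)}} = \frac{-3 - 200 - 187}{-22964} - \frac{22411}{\left(-4\right) 47} = \left(-390\right) \left(- \frac{1}{22964}\right) - \frac{22411}{-188} = \frac{195}{11482} - - \frac{22411}{188} = \frac{195}{11482} + \frac{22411}{188} = \frac{128679881}{1079308}$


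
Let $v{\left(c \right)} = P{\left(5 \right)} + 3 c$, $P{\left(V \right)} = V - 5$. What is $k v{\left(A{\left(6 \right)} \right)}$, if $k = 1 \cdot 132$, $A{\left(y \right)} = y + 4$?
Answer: $3960$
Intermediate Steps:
$A{\left(y \right)} = 4 + y$
$P{\left(V \right)} = -5 + V$ ($P{\left(V \right)} = V - 5 = -5 + V$)
$v{\left(c \right)} = 3 c$ ($v{\left(c \right)} = \left(-5 + 5\right) + 3 c = 0 + 3 c = 3 c$)
$k = 132$
$k v{\left(A{\left(6 \right)} \right)} = 132 \cdot 3 \left(4 + 6\right) = 132 \cdot 3 \cdot 10 = 132 \cdot 30 = 3960$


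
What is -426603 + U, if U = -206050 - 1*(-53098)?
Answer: -579555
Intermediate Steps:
U = -152952 (U = -206050 + 53098 = -152952)
-426603 + U = -426603 - 152952 = -579555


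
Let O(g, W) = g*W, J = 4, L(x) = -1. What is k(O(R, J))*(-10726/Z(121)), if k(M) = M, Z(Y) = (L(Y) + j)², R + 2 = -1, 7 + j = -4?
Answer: 5363/6 ≈ 893.83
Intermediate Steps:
j = -11 (j = -7 - 4 = -11)
R = -3 (R = -2 - 1 = -3)
O(g, W) = W*g
Z(Y) = 144 (Z(Y) = (-1 - 11)² = (-12)² = 144)
k(O(R, J))*(-10726/Z(121)) = (4*(-3))*(-10726/144) = -(-128712)/144 = -12*(-5363/72) = 5363/6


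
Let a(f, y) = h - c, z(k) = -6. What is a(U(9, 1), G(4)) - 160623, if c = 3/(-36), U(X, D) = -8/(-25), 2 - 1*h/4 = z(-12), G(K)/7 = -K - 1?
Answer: -1927091/12 ≈ -1.6059e+5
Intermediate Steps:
G(K) = -7 - 7*K (G(K) = 7*(-K - 1) = 7*(-1 - K) = -7 - 7*K)
h = 32 (h = 8 - 4*(-6) = 8 + 24 = 32)
U(X, D) = 8/25 (U(X, D) = -8*(-1/25) = 8/25)
c = -1/12 (c = 3*(-1/36) = -1/12 ≈ -0.083333)
a(f, y) = 385/12 (a(f, y) = 32 - 1*(-1/12) = 32 + 1/12 = 385/12)
a(U(9, 1), G(4)) - 160623 = 385/12 - 160623 = -1927091/12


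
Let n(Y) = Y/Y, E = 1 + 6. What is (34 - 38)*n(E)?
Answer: -4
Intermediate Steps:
E = 7
n(Y) = 1
(34 - 38)*n(E) = (34 - 38)*1 = -4*1 = -4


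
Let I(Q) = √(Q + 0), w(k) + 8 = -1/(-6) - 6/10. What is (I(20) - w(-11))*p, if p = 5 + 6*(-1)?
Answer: -253/30 - 2*√5 ≈ -12.905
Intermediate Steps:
w(k) = -253/30 (w(k) = -8 + (-1/(-6) - 6/10) = -8 + (-1*(-⅙) - 6*⅒) = -8 + (⅙ - ⅗) = -8 - 13/30 = -253/30)
I(Q) = √Q
p = -1 (p = 5 - 6 = -1)
(I(20) - w(-11))*p = (√20 - 1*(-253/30))*(-1) = (2*√5 + 253/30)*(-1) = (253/30 + 2*√5)*(-1) = -253/30 - 2*√5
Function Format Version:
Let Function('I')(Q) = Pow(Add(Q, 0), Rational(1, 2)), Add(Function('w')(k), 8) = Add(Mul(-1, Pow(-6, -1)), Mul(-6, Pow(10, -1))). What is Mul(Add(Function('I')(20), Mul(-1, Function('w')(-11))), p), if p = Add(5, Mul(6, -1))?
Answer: Add(Rational(-253, 30), Mul(-2, Pow(5, Rational(1, 2)))) ≈ -12.905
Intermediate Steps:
Function('w')(k) = Rational(-253, 30) (Function('w')(k) = Add(-8, Add(Mul(-1, Pow(-6, -1)), Mul(-6, Pow(10, -1)))) = Add(-8, Add(Mul(-1, Rational(-1, 6)), Mul(-6, Rational(1, 10)))) = Add(-8, Add(Rational(1, 6), Rational(-3, 5))) = Add(-8, Rational(-13, 30)) = Rational(-253, 30))
Function('I')(Q) = Pow(Q, Rational(1, 2))
p = -1 (p = Add(5, -6) = -1)
Mul(Add(Function('I')(20), Mul(-1, Function('w')(-11))), p) = Mul(Add(Pow(20, Rational(1, 2)), Mul(-1, Rational(-253, 30))), -1) = Mul(Add(Mul(2, Pow(5, Rational(1, 2))), Rational(253, 30)), -1) = Mul(Add(Rational(253, 30), Mul(2, Pow(5, Rational(1, 2)))), -1) = Add(Rational(-253, 30), Mul(-2, Pow(5, Rational(1, 2))))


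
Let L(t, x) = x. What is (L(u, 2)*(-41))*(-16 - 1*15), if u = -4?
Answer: 2542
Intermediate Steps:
(L(u, 2)*(-41))*(-16 - 1*15) = (2*(-41))*(-16 - 1*15) = -82*(-16 - 15) = -82*(-31) = 2542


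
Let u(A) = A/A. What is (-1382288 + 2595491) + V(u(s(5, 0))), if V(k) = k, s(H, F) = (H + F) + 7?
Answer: 1213204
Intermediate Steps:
s(H, F) = 7 + F + H (s(H, F) = (F + H) + 7 = 7 + F + H)
u(A) = 1
(-1382288 + 2595491) + V(u(s(5, 0))) = (-1382288 + 2595491) + 1 = 1213203 + 1 = 1213204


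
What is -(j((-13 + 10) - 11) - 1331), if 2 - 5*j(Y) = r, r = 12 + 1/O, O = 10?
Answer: 66651/50 ≈ 1333.0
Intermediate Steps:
r = 121/10 (r = 12 + 1/10 = 12 + ⅒ = 121/10 ≈ 12.100)
j(Y) = -101/50 (j(Y) = ⅖ - ⅕*121/10 = ⅖ - 121/50 = -101/50)
-(j((-13 + 10) - 11) - 1331) = -(-101/50 - 1331) = -1*(-66651/50) = 66651/50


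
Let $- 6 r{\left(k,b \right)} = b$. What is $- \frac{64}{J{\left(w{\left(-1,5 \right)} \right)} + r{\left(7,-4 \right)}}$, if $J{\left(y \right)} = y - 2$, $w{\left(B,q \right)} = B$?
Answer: $\frac{192}{7} \approx 27.429$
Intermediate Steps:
$r{\left(k,b \right)} = - \frac{b}{6}$
$J{\left(y \right)} = -2 + y$
$- \frac{64}{J{\left(w{\left(-1,5 \right)} \right)} + r{\left(7,-4 \right)}} = - \frac{64}{\left(-2 - 1\right) - - \frac{2}{3}} = - \frac{64}{-3 + \frac{2}{3}} = - \frac{64}{- \frac{7}{3}} = \left(-64\right) \left(- \frac{3}{7}\right) = \frac{192}{7}$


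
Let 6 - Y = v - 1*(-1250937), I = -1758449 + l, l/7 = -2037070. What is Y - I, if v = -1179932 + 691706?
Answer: 15255234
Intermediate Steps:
l = -14259490 (l = 7*(-2037070) = -14259490)
v = -488226
I = -16017939 (I = -1758449 - 14259490 = -16017939)
Y = -762705 (Y = 6 - (-488226 - 1*(-1250937)) = 6 - (-488226 + 1250937) = 6 - 1*762711 = 6 - 762711 = -762705)
Y - I = -762705 - 1*(-16017939) = -762705 + 16017939 = 15255234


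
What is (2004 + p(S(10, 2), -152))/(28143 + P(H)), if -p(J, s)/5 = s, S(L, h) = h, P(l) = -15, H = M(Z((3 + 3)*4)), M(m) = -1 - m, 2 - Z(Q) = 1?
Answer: 691/7032 ≈ 0.098265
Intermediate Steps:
Z(Q) = 1 (Z(Q) = 2 - 1*1 = 2 - 1 = 1)
H = -2 (H = -1 - 1*1 = -1 - 1 = -2)
p(J, s) = -5*s
(2004 + p(S(10, 2), -152))/(28143 + P(H)) = (2004 - 5*(-152))/(28143 - 15) = (2004 + 760)/28128 = 2764*(1/28128) = 691/7032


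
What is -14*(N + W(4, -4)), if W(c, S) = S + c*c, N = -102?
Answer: 1260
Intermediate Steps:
W(c, S) = S + c²
-14*(N + W(4, -4)) = -14*(-102 + (-4 + 4²)) = -14*(-102 + (-4 + 16)) = -14*(-102 + 12) = -14*(-90) = 1260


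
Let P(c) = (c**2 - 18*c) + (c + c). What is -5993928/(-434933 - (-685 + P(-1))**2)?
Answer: 1997976/293719 ≈ 6.8023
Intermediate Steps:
P(c) = c**2 - 16*c (P(c) = (c**2 - 18*c) + 2*c = c**2 - 16*c)
-5993928/(-434933 - (-685 + P(-1))**2) = -5993928/(-434933 - (-685 - (-16 - 1))**2) = -5993928/(-434933 - (-685 - 1*(-17))**2) = -5993928/(-434933 - (-685 + 17)**2) = -5993928/(-434933 - 1*(-668)**2) = -5993928/(-434933 - 1*446224) = -5993928/(-434933 - 446224) = -5993928/(-881157) = -5993928*(-1/881157) = 1997976/293719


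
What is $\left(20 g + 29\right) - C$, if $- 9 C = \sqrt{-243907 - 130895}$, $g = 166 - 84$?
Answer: $1669 + \frac{i \sqrt{374802}}{9} \approx 1669.0 + 68.023 i$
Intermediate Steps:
$g = 82$ ($g = 166 - 84 = 82$)
$C = - \frac{i \sqrt{374802}}{9}$ ($C = - \frac{\sqrt{-243907 - 130895}}{9} = - \frac{\sqrt{-374802}}{9} = - \frac{i \sqrt{374802}}{9} \approx - 68.023 i$)
$\left(20 g + 29\right) - C = \left(20 \cdot 82 + 29\right) - - \frac{i \sqrt{374802}}{9} = \left(1640 + 29\right) + \frac{i \sqrt{374802}}{9} = 1669 + \frac{i \sqrt{374802}}{9}$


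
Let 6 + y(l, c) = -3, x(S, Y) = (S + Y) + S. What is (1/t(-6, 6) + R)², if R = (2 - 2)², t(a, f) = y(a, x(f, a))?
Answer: 1/81 ≈ 0.012346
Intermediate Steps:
x(S, Y) = Y + 2*S
y(l, c) = -9 (y(l, c) = -6 - 3 = -9)
t(a, f) = -9
R = 0 (R = 0² = 0)
(1/t(-6, 6) + R)² = (1/(-9) + 0)² = (-⅑ + 0)² = (-⅑)² = 1/81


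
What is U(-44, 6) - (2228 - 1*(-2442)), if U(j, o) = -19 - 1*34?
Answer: -4723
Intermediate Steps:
U(j, o) = -53 (U(j, o) = -19 - 34 = -53)
U(-44, 6) - (2228 - 1*(-2442)) = -53 - (2228 - 1*(-2442)) = -53 - (2228 + 2442) = -53 - 1*4670 = -53 - 4670 = -4723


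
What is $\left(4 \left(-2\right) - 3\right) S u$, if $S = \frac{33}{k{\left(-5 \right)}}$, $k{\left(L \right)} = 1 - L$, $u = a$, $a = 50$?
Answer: $-3025$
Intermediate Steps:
$u = 50$
$S = \frac{11}{2}$ ($S = \frac{33}{1 - -5} = \frac{33}{1 + 5} = \frac{33}{6} = 33 \cdot \frac{1}{6} = \frac{11}{2} \approx 5.5$)
$\left(4 \left(-2\right) - 3\right) S u = \left(4 \left(-2\right) - 3\right) \frac{11}{2} \cdot 50 = \left(-8 - 3\right) \frac{11}{2} \cdot 50 = \left(-11\right) \frac{11}{2} \cdot 50 = \left(- \frac{121}{2}\right) 50 = -3025$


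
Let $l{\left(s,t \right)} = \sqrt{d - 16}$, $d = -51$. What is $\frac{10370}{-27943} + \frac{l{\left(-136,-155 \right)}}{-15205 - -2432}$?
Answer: $- \frac{10370}{27943} - \frac{i \sqrt{67}}{12773} \approx -0.37111 - 0.00064083 i$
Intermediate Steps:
$l{\left(s,t \right)} = i \sqrt{67}$ ($l{\left(s,t \right)} = \sqrt{-51 - 16} = \sqrt{-67} = i \sqrt{67}$)
$\frac{10370}{-27943} + \frac{l{\left(-136,-155 \right)}}{-15205 - -2432} = \frac{10370}{-27943} + \frac{i \sqrt{67}}{-15205 - -2432} = 10370 \left(- \frac{1}{27943}\right) + \frac{i \sqrt{67}}{-15205 + 2432} = - \frac{10370}{27943} + \frac{i \sqrt{67}}{-12773} = - \frac{10370}{27943} + i \sqrt{67} \left(- \frac{1}{12773}\right) = - \frac{10370}{27943} - \frac{i \sqrt{67}}{12773}$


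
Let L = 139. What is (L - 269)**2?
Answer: 16900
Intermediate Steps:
(L - 269)**2 = (139 - 269)**2 = (-130)**2 = 16900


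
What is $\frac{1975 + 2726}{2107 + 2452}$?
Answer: $\frac{4701}{4559} \approx 1.0311$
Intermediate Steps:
$\frac{1975 + 2726}{2107 + 2452} = \frac{4701}{4559}$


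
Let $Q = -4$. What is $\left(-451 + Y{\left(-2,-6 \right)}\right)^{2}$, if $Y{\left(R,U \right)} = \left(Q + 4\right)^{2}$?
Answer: $203401$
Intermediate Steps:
$Y{\left(R,U \right)} = 0$ ($Y{\left(R,U \right)} = \left(-4 + 4\right)^{2} = 0^{2} = 0$)
$\left(-451 + Y{\left(-2,-6 \right)}\right)^{2} = \left(-451 + 0\right)^{2} = \left(-451\right)^{2} = 203401$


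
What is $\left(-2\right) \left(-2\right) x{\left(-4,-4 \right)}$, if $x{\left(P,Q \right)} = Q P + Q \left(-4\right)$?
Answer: $128$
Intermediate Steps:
$x{\left(P,Q \right)} = - 4 Q + P Q$ ($x{\left(P,Q \right)} = P Q - 4 Q = - 4 Q + P Q$)
$\left(-2\right) \left(-2\right) x{\left(-4,-4 \right)} = \left(-2\right) \left(-2\right) \left(- 4 \left(-4 - 4\right)\right) = 4 \left(\left(-4\right) \left(-8\right)\right) = 4 \cdot 32 = 128$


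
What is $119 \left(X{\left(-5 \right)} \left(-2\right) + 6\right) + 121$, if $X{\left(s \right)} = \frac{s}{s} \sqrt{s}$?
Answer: $835 - 238 i \sqrt{5} \approx 835.0 - 532.18 i$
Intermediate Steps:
$X{\left(s \right)} = \sqrt{s}$ ($X{\left(s \right)} = 1 \sqrt{s} = \sqrt{s}$)
$119 \left(X{\left(-5 \right)} \left(-2\right) + 6\right) + 121 = 119 \left(\sqrt{-5} \left(-2\right) + 6\right) + 121 = 119 \left(i \sqrt{5} \left(-2\right) + 6\right) + 121 = 119 \left(- 2 i \sqrt{5} + 6\right) + 121 = 119 \left(6 - 2 i \sqrt{5}\right) + 121 = \left(714 - 238 i \sqrt{5}\right) + 121 = 835 - 238 i \sqrt{5}$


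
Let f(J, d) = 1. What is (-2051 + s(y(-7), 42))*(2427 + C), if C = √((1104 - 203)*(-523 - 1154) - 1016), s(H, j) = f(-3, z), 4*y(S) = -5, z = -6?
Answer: -4975350 - 14350*I*√30857 ≈ -4.9754e+6 - 2.5207e+6*I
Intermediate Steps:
y(S) = -5/4 (y(S) = (¼)*(-5) = -5/4)
s(H, j) = 1
C = 7*I*√30857 (C = √(901*(-1677) - 1016) = √(-1510977 - 1016) = √(-1511993) = 7*I*√30857 ≈ 1229.6*I)
(-2051 + s(y(-7), 42))*(2427 + C) = (-2051 + 1)*(2427 + 7*I*√30857) = -2050*(2427 + 7*I*√30857) = -4975350 - 14350*I*√30857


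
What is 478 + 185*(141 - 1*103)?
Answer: 7508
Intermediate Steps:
478 + 185*(141 - 1*103) = 478 + 185*(141 - 103) = 478 + 185*38 = 478 + 7030 = 7508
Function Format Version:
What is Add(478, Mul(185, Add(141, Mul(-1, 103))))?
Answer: 7508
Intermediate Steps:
Add(478, Mul(185, Add(141, Mul(-1, 103)))) = Add(478, Mul(185, Add(141, -103))) = Add(478, Mul(185, 38)) = Add(478, 7030) = 7508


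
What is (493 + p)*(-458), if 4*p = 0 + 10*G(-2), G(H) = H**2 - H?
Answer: -232664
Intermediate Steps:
p = 15 (p = (0 + 10*(-2*(-1 - 2)))/4 = (0 + 10*(-2*(-3)))/4 = (0 + 10*6)/4 = (0 + 60)/4 = (1/4)*60 = 15)
(493 + p)*(-458) = (493 + 15)*(-458) = 508*(-458) = -232664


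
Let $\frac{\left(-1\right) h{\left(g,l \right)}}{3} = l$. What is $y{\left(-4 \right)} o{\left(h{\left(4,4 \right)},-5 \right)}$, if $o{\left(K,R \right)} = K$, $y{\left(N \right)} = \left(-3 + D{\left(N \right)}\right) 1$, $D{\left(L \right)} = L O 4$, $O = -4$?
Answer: $-732$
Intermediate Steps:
$D{\left(L \right)} = - 16 L$ ($D{\left(L \right)} = L \left(-4\right) 4 = - 4 L 4 = - 16 L$)
$h{\left(g,l \right)} = - 3 l$
$y{\left(N \right)} = -3 - 16 N$ ($y{\left(N \right)} = \left(-3 - 16 N\right) 1 = -3 - 16 N$)
$y{\left(-4 \right)} o{\left(h{\left(4,4 \right)},-5 \right)} = \left(-3 - -64\right) \left(\left(-3\right) 4\right) = \left(-3 + 64\right) \left(-12\right) = 61 \left(-12\right) = -732$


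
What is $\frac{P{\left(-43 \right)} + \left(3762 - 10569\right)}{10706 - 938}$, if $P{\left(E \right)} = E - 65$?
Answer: $- \frac{2305}{3256} \approx -0.70792$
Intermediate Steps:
$P{\left(E \right)} = -65 + E$ ($P{\left(E \right)} = E - 65 = -65 + E$)
$\frac{P{\left(-43 \right)} + \left(3762 - 10569\right)}{10706 - 938} = \frac{\left(-65 - 43\right) + \left(3762 - 10569\right)}{10706 - 938} = \frac{-108 - 6807}{9768} = \left(-6915\right) \frac{1}{9768} = - \frac{2305}{3256}$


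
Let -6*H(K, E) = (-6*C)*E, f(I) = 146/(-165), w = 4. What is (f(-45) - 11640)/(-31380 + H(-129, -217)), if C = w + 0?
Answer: 960373/2660460 ≈ 0.36098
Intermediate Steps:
f(I) = -146/165 (f(I) = 146*(-1/165) = -146/165)
C = 4 (C = 4 + 0 = 4)
H(K, E) = 4*E (H(K, E) = -(-6*4)*E/6 = -(-4)*E = 4*E)
(f(-45) - 11640)/(-31380 + H(-129, -217)) = (-146/165 - 11640)/(-31380 + 4*(-217)) = -1920746/(165*(-31380 - 868)) = -1920746/165/(-32248) = -1920746/165*(-1/32248) = 960373/2660460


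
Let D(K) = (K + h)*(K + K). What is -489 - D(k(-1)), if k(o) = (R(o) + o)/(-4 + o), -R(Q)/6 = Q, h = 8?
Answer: -475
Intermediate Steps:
R(Q) = -6*Q
k(o) = -5*o/(-4 + o) (k(o) = (-6*o + o)/(-4 + o) = (-5*o)/(-4 + o) = -5*o/(-4 + o))
D(K) = 2*K*(8 + K) (D(K) = (K + 8)*(K + K) = (8 + K)*(2*K) = 2*K*(8 + K))
-489 - D(k(-1)) = -489 - 2*(-5*(-1)/(-4 - 1))*(8 - 5*(-1)/(-4 - 1)) = -489 - 2*(-5*(-1)/(-5))*(8 - 5*(-1)/(-5)) = -489 - 2*(-5*(-1)*(-1/5))*(8 - 5*(-1)*(-1/5)) = -489 - 2*(-1)*(8 - 1) = -489 - 2*(-1)*7 = -489 - 1*(-14) = -489 + 14 = -475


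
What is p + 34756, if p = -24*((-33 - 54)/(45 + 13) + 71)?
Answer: 33088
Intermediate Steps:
p = -1668 (p = -24*(-87/58 + 71) = -24*(-87*1/58 + 71) = -24*(-3/2 + 71) = -24*139/2 = -1668)
p + 34756 = -1668 + 34756 = 33088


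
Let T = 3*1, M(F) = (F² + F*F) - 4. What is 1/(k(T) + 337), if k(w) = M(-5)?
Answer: 1/383 ≈ 0.0026110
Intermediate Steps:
M(F) = -4 + 2*F² (M(F) = (F² + F²) - 4 = 2*F² - 4 = -4 + 2*F²)
T = 3
k(w) = 46 (k(w) = -4 + 2*(-5)² = -4 + 2*25 = -4 + 50 = 46)
1/(k(T) + 337) = 1/(46 + 337) = 1/383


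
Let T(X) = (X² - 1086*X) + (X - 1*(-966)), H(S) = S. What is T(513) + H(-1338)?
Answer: -293808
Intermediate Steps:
T(X) = 966 + X² - 1085*X (T(X) = (X² - 1086*X) + (X + 966) = (X² - 1086*X) + (966 + X) = 966 + X² - 1085*X)
T(513) + H(-1338) = (966 + 513² - 1085*513) - 1338 = (966 + 263169 - 556605) - 1338 = -292470 - 1338 = -293808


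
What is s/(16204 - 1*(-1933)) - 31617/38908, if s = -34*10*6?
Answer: -652809849/705674396 ≈ -0.92509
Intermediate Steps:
s = -2040 (s = -340*6 = -2040)
s/(16204 - 1*(-1933)) - 31617/38908 = -2040/(16204 - 1*(-1933)) - 31617/38908 = -2040/(16204 + 1933) - 31617*1/38908 = -2040/18137 - 31617/38908 = -652809849/705674396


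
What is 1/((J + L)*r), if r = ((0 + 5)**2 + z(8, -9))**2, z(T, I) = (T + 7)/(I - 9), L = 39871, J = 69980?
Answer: 12/769872425 ≈ 1.5587e-8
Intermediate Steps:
z(T, I) = (7 + T)/(-9 + I)
r = 21025/36 (r = ((0 + 5)**2 + (7 + 8)/(-9 - 9))**2 = (5**2 + 15/(-18))**2 = (25 - 1/18*15)**2 = (25 - 5/6)**2 = (145/6)**2 = 21025/36 ≈ 584.03)
1/((J + L)*r) = 1/((69980 + 39871)*(21025/36)) = (36/21025)/109851 = (1/109851)*(36/21025) = 12/769872425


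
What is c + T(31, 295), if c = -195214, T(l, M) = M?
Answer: -194919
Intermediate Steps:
c + T(31, 295) = -195214 + 295 = -194919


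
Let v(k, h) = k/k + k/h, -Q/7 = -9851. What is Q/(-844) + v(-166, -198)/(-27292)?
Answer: -46578905891/570102588 ≈ -81.703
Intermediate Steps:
Q = 68957 (Q = -7*(-9851) = 68957)
v(k, h) = 1 + k/h
Q/(-844) + v(-166, -198)/(-27292) = 68957/(-844) + ((-198 - 166)/(-198))/(-27292) = 68957*(-1/844) - 1/198*(-364)*(-1/27292) = -68957/844 + (182/99)*(-1/27292) = -68957/844 - 91/1350954 = -46578905891/570102588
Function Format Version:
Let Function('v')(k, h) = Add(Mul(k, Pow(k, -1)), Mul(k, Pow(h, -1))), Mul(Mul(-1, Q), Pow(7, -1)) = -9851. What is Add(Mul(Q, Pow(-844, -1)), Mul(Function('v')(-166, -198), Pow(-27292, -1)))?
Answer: Rational(-46578905891, 570102588) ≈ -81.703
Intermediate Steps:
Q = 68957 (Q = Mul(-7, -9851) = 68957)
Function('v')(k, h) = Add(1, Mul(k, Pow(h, -1)))
Add(Mul(Q, Pow(-844, -1)), Mul(Function('v')(-166, -198), Pow(-27292, -1))) = Add(Mul(68957, Pow(-844, -1)), Mul(Mul(Pow(-198, -1), Add(-198, -166)), Pow(-27292, -1))) = Add(Mul(68957, Rational(-1, 844)), Mul(Mul(Rational(-1, 198), -364), Rational(-1, 27292))) = Add(Rational(-68957, 844), Mul(Rational(182, 99), Rational(-1, 27292))) = Add(Rational(-68957, 844), Rational(-91, 1350954)) = Rational(-46578905891, 570102588)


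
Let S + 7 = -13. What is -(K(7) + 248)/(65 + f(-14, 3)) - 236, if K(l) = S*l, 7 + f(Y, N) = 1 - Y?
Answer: -17336/73 ≈ -237.48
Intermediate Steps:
S = -20 (S = -7 - 13 = -20)
f(Y, N) = -6 - Y (f(Y, N) = -7 + (1 - Y) = -6 - Y)
K(l) = -20*l
-(K(7) + 248)/(65 + f(-14, 3)) - 236 = -(-20*7 + 248)/(65 + (-6 - 1*(-14))) - 236 = -(-140 + 248)/(65 + (-6 + 14)) - 236 = -108/(65 + 8) - 236 = -108/73 - 236 = -17336/73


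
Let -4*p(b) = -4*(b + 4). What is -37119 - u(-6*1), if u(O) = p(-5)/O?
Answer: -222715/6 ≈ -37119.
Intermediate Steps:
p(b) = 4 + b (p(b) = -(-1)*(b + 4) = -(-1)*(4 + b) = -(-16 - 4*b)/4 = 4 + b)
u(O) = -1/O (u(O) = (4 - 5)/O = -1/O)
-37119 - u(-6*1) = -37119 - (-1)/((-6*1)) = -37119 - (-1)/(-6) = -37119 - (-1)*(-1)/6 = -37119 - 1*⅙ = -37119 - ⅙ = -222715/6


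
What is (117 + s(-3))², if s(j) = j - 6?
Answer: 11664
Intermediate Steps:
s(j) = -6 + j
(117 + s(-3))² = (117 + (-6 - 3))² = (117 - 9)² = 108² = 11664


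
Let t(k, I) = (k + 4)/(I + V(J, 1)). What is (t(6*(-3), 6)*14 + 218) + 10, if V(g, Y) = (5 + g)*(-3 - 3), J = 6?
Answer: 3469/15 ≈ 231.27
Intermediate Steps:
V(g, Y) = -30 - 6*g (V(g, Y) = (5 + g)*(-6) = -30 - 6*g)
t(k, I) = (4 + k)/(-66 + I) (t(k, I) = (k + 4)/(I + (-30 - 6*6)) = (4 + k)/(I + (-30 - 36)) = (4 + k)/(I - 66) = (4 + k)/(-66 + I))
(t(6*(-3), 6)*14 + 218) + 10 = (((4 + 6*(-3))/(-66 + 6))*14 + 218) + 10 = (((4 - 18)/(-60))*14 + 218) + 10 = (-1/60*(-14)*14 + 218) + 10 = ((7/30)*14 + 218) + 10 = (49/15 + 218) + 10 = 3319/15 + 10 = 3469/15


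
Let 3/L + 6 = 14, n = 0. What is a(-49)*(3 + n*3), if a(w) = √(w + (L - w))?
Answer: 3*√6/4 ≈ 1.8371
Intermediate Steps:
L = 3/8 (L = 3/(-6 + 14) = 3/8 ≈ 0.37500)
a(w) = √6/4 (a(w) = √(w + (3/8 - w)) = √(3/8) = √6/4)
a(-49)*(3 + n*3) = (√6/4)*(3 + 0*3) = (√6/4)*(3 + 0) = (√6/4)*3 = 3*√6/4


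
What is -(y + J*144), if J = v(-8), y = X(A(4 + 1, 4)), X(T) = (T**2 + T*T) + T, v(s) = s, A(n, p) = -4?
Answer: 1124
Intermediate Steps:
X(T) = T + 2*T**2 (X(T) = (T**2 + T**2) + T = 2*T**2 + T = T + 2*T**2)
y = 28 (y = -4*(1 + 2*(-4)) = -4*(1 - 8) = -4*(-7) = 28)
J = -8
-(y + J*144) = -(28 - 8*144) = -(28 - 1152) = -1*(-1124) = 1124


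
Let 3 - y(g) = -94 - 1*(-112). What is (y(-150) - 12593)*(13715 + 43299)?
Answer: -718832512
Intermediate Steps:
y(g) = -15 (y(g) = 3 - (-94 - 1*(-112)) = 3 - (-94 + 112) = 3 - 1*18 = 3 - 18 = -15)
(y(-150) - 12593)*(13715 + 43299) = (-15 - 12593)*(13715 + 43299) = -12608*57014 = -718832512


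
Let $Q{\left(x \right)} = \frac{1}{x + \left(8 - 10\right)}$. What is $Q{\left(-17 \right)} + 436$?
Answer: $\frac{8283}{19} \approx 435.95$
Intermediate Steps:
$Q{\left(x \right)} = \frac{1}{-2 + x}$ ($Q{\left(x \right)} = \frac{1}{x - 2} = \frac{1}{-2 + x}$)
$Q{\left(-17 \right)} + 436 = \frac{1}{-2 - 17} + 436 = \frac{1}{-19} + 436 = - \frac{1}{19} + 436 = \frac{8283}{19}$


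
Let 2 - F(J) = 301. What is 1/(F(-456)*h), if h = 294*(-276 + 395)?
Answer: -1/10460814 ≈ -9.5595e-8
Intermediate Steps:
F(J) = -299 (F(J) = 2 - 1*301 = 2 - 301 = -299)
h = 34986 (h = 294*119 = 34986)
1/(F(-456)*h) = 1/(-299*34986) = -1/299*1/34986 = -1/10460814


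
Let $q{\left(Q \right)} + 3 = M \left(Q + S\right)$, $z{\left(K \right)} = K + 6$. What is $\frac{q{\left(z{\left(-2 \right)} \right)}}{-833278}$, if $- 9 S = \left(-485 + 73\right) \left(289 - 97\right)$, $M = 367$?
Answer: $- \frac{9681451}{2499834} \approx -3.8728$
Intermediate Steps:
$z{\left(K \right)} = 6 + K$
$S = \frac{26368}{3}$ ($S = - \frac{\left(-485 + 73\right) \left(289 - 97\right)}{9} = - \frac{\left(-412\right) 192}{9} = \left(- \frac{1}{9}\right) \left(-79104\right) = \frac{26368}{3} \approx 8789.3$)
$q{\left(Q \right)} = \frac{9677047}{3} + 367 Q$ ($q{\left(Q \right)} = -3 + 367 \left(Q + \frac{26368}{3}\right) = -3 + 367 \left(\frac{26368}{3} + Q\right) = -3 + \left(\frac{9677056}{3} + 367 Q\right) = \frac{9677047}{3} + 367 Q$)
$\frac{q{\left(z{\left(-2 \right)} \right)}}{-833278} = \frac{\frac{9677047}{3} + 367 \left(6 - 2\right)}{-833278} = \left(\frac{9677047}{3} + 367 \cdot 4\right) \left(- \frac{1}{833278}\right) = \left(\frac{9677047}{3} + 1468\right) \left(- \frac{1}{833278}\right) = \frac{9681451}{3} \left(- \frac{1}{833278}\right) = - \frac{9681451}{2499834}$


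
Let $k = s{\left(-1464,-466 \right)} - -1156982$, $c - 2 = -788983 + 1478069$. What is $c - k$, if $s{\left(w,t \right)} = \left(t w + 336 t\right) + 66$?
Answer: $-993608$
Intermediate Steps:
$s{\left(w,t \right)} = 66 + 336 t + t w$ ($s{\left(w,t \right)} = \left(336 t + t w\right) + 66 = 66 + 336 t + t w$)
$c = 689088$ ($c = 2 + \left(-788983 + 1478069\right) = 2 + 689086 = 689088$)
$k = 1682696$ ($k = \left(66 + 336 \left(-466\right) - -682224\right) - -1156982 = \left(66 - 156576 + 682224\right) + 1156982 = 525714 + 1156982 = 1682696$)
$c - k = 689088 - 1682696 = -993608$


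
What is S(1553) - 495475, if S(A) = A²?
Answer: 1916334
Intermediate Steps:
S(1553) - 495475 = 1553² - 495475 = 2411809 - 495475 = 1916334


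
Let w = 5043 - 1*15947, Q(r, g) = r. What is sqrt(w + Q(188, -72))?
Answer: 2*I*sqrt(2679) ≈ 103.52*I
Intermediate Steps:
w = -10904 (w = 5043 - 15947 = -10904)
sqrt(w + Q(188, -72)) = sqrt(-10904 + 188) = sqrt(-10716) = 2*I*sqrt(2679)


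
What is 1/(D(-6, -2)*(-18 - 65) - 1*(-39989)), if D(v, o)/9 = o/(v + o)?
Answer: 4/159209 ≈ 2.5124e-5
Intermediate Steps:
D(v, o) = 9*o/(o + v) (D(v, o) = 9*(o/(v + o)) = 9*(o/(o + v)) = 9*o/(o + v))
1/(D(-6, -2)*(-18 - 65) - 1*(-39989)) = 1/((9*(-2)/(-2 - 6))*(-18 - 65) - 1*(-39989)) = 1/((9*(-2)/(-8))*(-83) + 39989) = 1/((9*(-2)*(-⅛))*(-83) + 39989) = 1/((9/4)*(-83) + 39989) = 1/(-747/4 + 39989) = 1/(159209/4) = 4/159209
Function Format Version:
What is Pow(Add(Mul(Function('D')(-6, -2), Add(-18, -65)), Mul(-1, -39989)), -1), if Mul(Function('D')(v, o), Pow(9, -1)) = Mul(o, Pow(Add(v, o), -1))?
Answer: Rational(4, 159209) ≈ 2.5124e-5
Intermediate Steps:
Function('D')(v, o) = Mul(9, o, Pow(Add(o, v), -1)) (Function('D')(v, o) = Mul(9, Mul(o, Pow(Add(v, o), -1))) = Mul(9, Mul(o, Pow(Add(o, v), -1))) = Mul(9, o, Pow(Add(o, v), -1)))
Pow(Add(Mul(Function('D')(-6, -2), Add(-18, -65)), Mul(-1, -39989)), -1) = Pow(Add(Mul(Mul(9, -2, Pow(Add(-2, -6), -1)), Add(-18, -65)), Mul(-1, -39989)), -1) = Pow(Add(Mul(Mul(9, -2, Pow(-8, -1)), -83), 39989), -1) = Pow(Add(Mul(Mul(9, -2, Rational(-1, 8)), -83), 39989), -1) = Pow(Add(Mul(Rational(9, 4), -83), 39989), -1) = Pow(Add(Rational(-747, 4), 39989), -1) = Pow(Rational(159209, 4), -1) = Rational(4, 159209)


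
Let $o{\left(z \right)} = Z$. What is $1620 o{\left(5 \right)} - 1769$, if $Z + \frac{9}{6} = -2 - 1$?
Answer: $-9059$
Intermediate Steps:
$Z = - \frac{9}{2}$ ($Z = - \frac{3}{2} - 3 = - \frac{9}{2} \approx -4.5$)
$o{\left(z \right)} = - \frac{9}{2}$
$1620 o{\left(5 \right)} - 1769 = 1620 \left(- \frac{9}{2}\right) - 1769 = -7290 - 1769 = -9059$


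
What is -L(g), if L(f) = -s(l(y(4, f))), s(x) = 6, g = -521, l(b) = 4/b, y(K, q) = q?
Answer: 6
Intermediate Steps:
L(f) = -6 (L(f) = -1*6 = -6)
-L(g) = -1*(-6) = 6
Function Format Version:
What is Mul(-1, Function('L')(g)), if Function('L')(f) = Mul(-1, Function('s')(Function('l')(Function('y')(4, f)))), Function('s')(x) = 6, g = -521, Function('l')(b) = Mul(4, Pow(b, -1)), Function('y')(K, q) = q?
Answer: 6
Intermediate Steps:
Function('L')(f) = -6 (Function('L')(f) = Mul(-1, 6) = -6)
Mul(-1, Function('L')(g)) = Mul(-1, -6) = 6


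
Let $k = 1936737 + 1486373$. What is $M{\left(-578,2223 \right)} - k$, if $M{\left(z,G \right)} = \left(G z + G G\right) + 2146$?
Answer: $235871$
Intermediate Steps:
$k = 3423110$
$M{\left(z,G \right)} = 2146 + G^{2} + G z$ ($M{\left(z,G \right)} = \left(G z + G^{2}\right) + 2146 = \left(G^{2} + G z\right) + 2146 = 2146 + G^{2} + G z$)
$M{\left(-578,2223 \right)} - k = \left(2146 + 2223^{2} + 2223 \left(-578\right)\right) - 3423110 = \left(2146 + 4941729 - 1284894\right) - 3423110 = 3658981 - 3423110 = 235871$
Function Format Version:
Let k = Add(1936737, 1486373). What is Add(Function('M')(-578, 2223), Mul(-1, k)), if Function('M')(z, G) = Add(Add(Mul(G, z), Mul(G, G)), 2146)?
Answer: 235871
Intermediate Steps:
k = 3423110
Function('M')(z, G) = Add(2146, Pow(G, 2), Mul(G, z)) (Function('M')(z, G) = Add(Add(Mul(G, z), Pow(G, 2)), 2146) = Add(Add(Pow(G, 2), Mul(G, z)), 2146) = Add(2146, Pow(G, 2), Mul(G, z)))
Add(Function('M')(-578, 2223), Mul(-1, k)) = Add(Add(2146, Pow(2223, 2), Mul(2223, -578)), Mul(-1, 3423110)) = Add(Add(2146, 4941729, -1284894), -3423110) = Add(3658981, -3423110) = 235871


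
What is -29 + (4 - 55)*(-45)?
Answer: 2266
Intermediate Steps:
-29 + (4 - 55)*(-45) = -29 - 51*(-45) = -29 + 2295 = 2266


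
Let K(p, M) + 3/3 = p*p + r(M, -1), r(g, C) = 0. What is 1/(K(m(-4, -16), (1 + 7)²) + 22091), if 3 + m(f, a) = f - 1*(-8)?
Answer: 1/22091 ≈ 4.5267e-5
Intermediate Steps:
m(f, a) = 5 + f (m(f, a) = -3 + (f - 1*(-8)) = -3 + (f + 8) = -3 + (8 + f) = 5 + f)
K(p, M) = -1 + p² (K(p, M) = -1 + (p*p + 0) = -1 + (p² + 0) = -1 + p²)
1/(K(m(-4, -16), (1 + 7)²) + 22091) = 1/((-1 + (5 - 4)²) + 22091) = 1/((-1 + 1²) + 22091) = 1/((-1 + 1) + 22091) = 1/(0 + 22091) = 1/22091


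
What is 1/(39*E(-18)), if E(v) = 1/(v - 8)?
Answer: -⅔ ≈ -0.66667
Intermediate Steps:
E(v) = 1/(-8 + v)
1/(39*E(-18)) = 1/(39/(-8 - 18)) = 1/(39/(-26)) = 1/(39*(-1/26)) = 1/(-3/2) = -⅔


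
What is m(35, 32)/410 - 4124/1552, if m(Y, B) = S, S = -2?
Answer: -211743/79540 ≈ -2.6621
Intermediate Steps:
m(Y, B) = -2
m(35, 32)/410 - 4124/1552 = -2/410 - 4124/1552 = -2*1/410 - 4124*1/1552 = -1/205 - 1031/388 = -211743/79540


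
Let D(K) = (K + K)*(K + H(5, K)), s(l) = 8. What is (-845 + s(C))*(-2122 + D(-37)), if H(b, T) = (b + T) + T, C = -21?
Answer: -4789314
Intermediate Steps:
H(b, T) = b + 2*T (H(b, T) = (T + b) + T = b + 2*T)
D(K) = 2*K*(5 + 3*K) (D(K) = (K + K)*(K + (5 + 2*K)) = (2*K)*(5 + 3*K) = 2*K*(5 + 3*K))
(-845 + s(C))*(-2122 + D(-37)) = (-845 + 8)*(-2122 + 2*(-37)*(5 + 3*(-37))) = -837*(-2122 + 2*(-37)*(5 - 111)) = -837*(-2122 + 2*(-37)*(-106)) = -837*(-2122 + 7844) = -837*5722 = -4789314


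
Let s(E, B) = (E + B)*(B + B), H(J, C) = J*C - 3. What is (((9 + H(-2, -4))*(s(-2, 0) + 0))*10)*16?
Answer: 0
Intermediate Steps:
H(J, C) = -3 + C*J (H(J, C) = C*J - 3 = -3 + C*J)
s(E, B) = 2*B*(B + E) (s(E, B) = (B + E)*(2*B) = 2*B*(B + E))
(((9 + H(-2, -4))*(s(-2, 0) + 0))*10)*16 = (((9 + (-3 - 4*(-2)))*(2*0*(0 - 2) + 0))*10)*16 = (((9 + (-3 + 8))*(2*0*(-2) + 0))*10)*16 = (((9 + 5)*(0 + 0))*10)*16 = ((14*0)*10)*16 = (0*10)*16 = 0*16 = 0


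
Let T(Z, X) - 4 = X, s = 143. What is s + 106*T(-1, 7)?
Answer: 1309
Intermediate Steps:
T(Z, X) = 4 + X
s + 106*T(-1, 7) = 143 + 106*(4 + 7) = 143 + 106*11 = 143 + 1166 = 1309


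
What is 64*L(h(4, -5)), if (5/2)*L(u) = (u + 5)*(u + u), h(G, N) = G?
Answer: 9216/5 ≈ 1843.2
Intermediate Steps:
L(u) = 4*u*(5 + u)/5 (L(u) = 2*((u + 5)*(u + u))/5 = 2*((5 + u)*(2*u))/5 = 2*(2*u*(5 + u))/5 = 4*u*(5 + u)/5)
64*L(h(4, -5)) = 64*((⅘)*4*(5 + 4)) = 64*((⅘)*4*9) = 64*(144/5) = 9216/5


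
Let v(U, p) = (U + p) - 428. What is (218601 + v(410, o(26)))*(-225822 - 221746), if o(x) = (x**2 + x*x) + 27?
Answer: -98447952416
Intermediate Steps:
o(x) = 27 + 2*x**2 (o(x) = (x**2 + x**2) + 27 = 2*x**2 + 27 = 27 + 2*x**2)
v(U, p) = -428 + U + p
(218601 + v(410, o(26)))*(-225822 - 221746) = (218601 + (-428 + 410 + (27 + 2*26**2)))*(-225822 - 221746) = (218601 + (-428 + 410 + (27 + 2*676)))*(-447568) = (218601 + (-428 + 410 + (27 + 1352)))*(-447568) = (218601 + (-428 + 410 + 1379))*(-447568) = (218601 + 1361)*(-447568) = 219962*(-447568) = -98447952416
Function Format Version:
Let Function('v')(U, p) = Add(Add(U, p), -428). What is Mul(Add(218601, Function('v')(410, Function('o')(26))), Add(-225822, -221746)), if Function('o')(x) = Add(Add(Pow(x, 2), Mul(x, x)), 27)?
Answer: -98447952416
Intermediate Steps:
Function('o')(x) = Add(27, Mul(2, Pow(x, 2))) (Function('o')(x) = Add(Add(Pow(x, 2), Pow(x, 2)), 27) = Add(Mul(2, Pow(x, 2)), 27) = Add(27, Mul(2, Pow(x, 2))))
Function('v')(U, p) = Add(-428, U, p)
Mul(Add(218601, Function('v')(410, Function('o')(26))), Add(-225822, -221746)) = Mul(Add(218601, Add(-428, 410, Add(27, Mul(2, Pow(26, 2))))), Add(-225822, -221746)) = Mul(Add(218601, Add(-428, 410, Add(27, Mul(2, 676)))), -447568) = Mul(Add(218601, Add(-428, 410, Add(27, 1352))), -447568) = Mul(Add(218601, Add(-428, 410, 1379)), -447568) = Mul(Add(218601, 1361), -447568) = Mul(219962, -447568) = -98447952416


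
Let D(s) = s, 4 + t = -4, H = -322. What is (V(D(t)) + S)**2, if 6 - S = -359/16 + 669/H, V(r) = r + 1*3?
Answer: 4320038529/6635776 ≈ 651.02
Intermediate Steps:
t = -8 (t = -4 - 4 = -8)
V(r) = 3 + r (V(r) = r + 3 = 3 + r)
S = 78607/2576 (S = 6 - (-359/16 + 669/(-322)) = 6 - (-359*1/16 + 669*(-1/322)) = 6 - (-359/16 - 669/322) = 6 - 1*(-63151/2576) = 6 + 63151/2576 = 78607/2576 ≈ 30.515)
(V(D(t)) + S)**2 = ((3 - 8) + 78607/2576)**2 = (-5 + 78607/2576)**2 = (65727/2576)**2 = 4320038529/6635776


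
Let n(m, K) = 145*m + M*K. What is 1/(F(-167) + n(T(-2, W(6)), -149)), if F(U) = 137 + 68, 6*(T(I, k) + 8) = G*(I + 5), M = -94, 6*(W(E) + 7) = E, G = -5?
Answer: 2/25377 ≈ 7.8812e-5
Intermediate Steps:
W(E) = -7 + E/6
T(I, k) = -73/6 - 5*I/6 (T(I, k) = -8 + (-5*(I + 5))/6 = -8 + (-5*(5 + I))/6 = -8 + (-25 - 5*I)/6 = -8 + (-25/6 - 5*I/6) = -73/6 - 5*I/6)
n(m, K) = -94*K + 145*m (n(m, K) = 145*m - 94*K = -94*K + 145*m)
F(U) = 205
1/(F(-167) + n(T(-2, W(6)), -149)) = 1/(205 + (-94*(-149) + 145*(-73/6 - ⅚*(-2)))) = 1/(205 + (14006 + 145*(-73/6 + 5/3))) = 1/(205 + (14006 + 145*(-21/2))) = 1/(205 + (14006 - 3045/2)) = 1/(205 + 24967/2) = 1/(25377/2) = 2/25377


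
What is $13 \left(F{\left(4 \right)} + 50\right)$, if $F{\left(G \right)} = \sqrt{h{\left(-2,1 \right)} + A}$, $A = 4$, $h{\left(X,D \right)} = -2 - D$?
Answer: $663$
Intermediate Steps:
$F{\left(G \right)} = 1$ ($F{\left(G \right)} = \sqrt{\left(-2 - 1\right) + 4} = \sqrt{-3 + 4} = \sqrt{1} = 1$)
$13 \left(F{\left(4 \right)} + 50\right) = 13 \left(1 + 50\right) = 13 \cdot 51 = 663$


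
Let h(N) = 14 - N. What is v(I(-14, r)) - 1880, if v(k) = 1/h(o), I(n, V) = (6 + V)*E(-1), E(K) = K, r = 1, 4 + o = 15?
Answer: -5639/3 ≈ -1879.7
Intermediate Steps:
o = 11 (o = -4 + 15 = 11)
I(n, V) = -6 - V (I(n, V) = (6 + V)*(-1) = -6 - V)
v(k) = ⅓ (v(k) = 1/(14 - 1*11) = 1/(14 - 11) = 1/3 = ⅓)
v(I(-14, r)) - 1880 = ⅓ - 1880 = -5639/3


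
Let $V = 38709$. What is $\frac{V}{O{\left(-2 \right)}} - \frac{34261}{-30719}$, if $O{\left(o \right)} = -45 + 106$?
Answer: $\frac{1191191692}{1873859} \approx 635.69$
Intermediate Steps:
$O{\left(o \right)} = 61$
$\frac{V}{O{\left(-2 \right)}} - \frac{34261}{-30719} = \frac{38709}{61} - \frac{34261}{-30719} = 38709 \cdot \frac{1}{61} - - \frac{34261}{30719} = \frac{38709}{61} + \frac{34261}{30719} = \frac{1191191692}{1873859}$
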